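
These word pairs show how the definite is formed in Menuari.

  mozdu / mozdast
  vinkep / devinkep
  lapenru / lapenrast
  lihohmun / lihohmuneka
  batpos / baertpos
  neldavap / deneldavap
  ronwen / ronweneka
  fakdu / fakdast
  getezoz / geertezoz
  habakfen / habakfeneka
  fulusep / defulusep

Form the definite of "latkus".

habakfen and vinkep both have last vowel 'e' yet inflect differently (habakfeneka, devinkep), so the last vowel is not what conditions the rule; the final letter is.
"latkus" ends in -s. The one such stem in the data (batpos → baertpos) inserts -er- after the first vowel (as does getezoz), so the same rule applies.
So latkus → laertkus.

laertkus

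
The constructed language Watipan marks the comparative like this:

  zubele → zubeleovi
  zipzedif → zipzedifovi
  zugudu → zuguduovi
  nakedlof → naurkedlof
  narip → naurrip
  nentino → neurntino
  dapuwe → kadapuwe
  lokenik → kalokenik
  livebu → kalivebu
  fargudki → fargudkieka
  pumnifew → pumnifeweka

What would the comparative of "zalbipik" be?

zalbipikovi

"zalbipik" begins with z-. The stems beginning with z- (zubele → zubeleovi, zipzedif → zipzedifovi, zugudu → zuguduovi) add -ovi.
The other patterns: stems beginning with n- insert -ur- after the first vowel; stems beginning with d- or l- add the prefix ka-; stems beginning with f- or p- add -eka.
So zalbipik → zalbipikovi.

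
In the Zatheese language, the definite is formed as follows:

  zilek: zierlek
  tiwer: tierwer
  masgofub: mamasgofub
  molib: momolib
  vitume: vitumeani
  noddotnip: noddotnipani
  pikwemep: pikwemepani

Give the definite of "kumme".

kummeani

zilek and vitume both have last vowel 'e' yet inflect differently (zierlek, vitumeani), so the last vowel is not what conditions the rule; the final letter is.
"kumme" ends in -e. The one such stem in the data (vitume → vitumeani) adds -ani, so the same rule applies.
So kumme → kummeani.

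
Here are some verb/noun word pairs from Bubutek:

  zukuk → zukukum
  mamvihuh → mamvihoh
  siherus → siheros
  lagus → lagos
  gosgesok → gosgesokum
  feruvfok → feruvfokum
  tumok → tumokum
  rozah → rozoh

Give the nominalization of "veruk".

zukuk and mamvihuh both have last vowel 'u' yet inflect differently (zukukum, mamvihoh), so the last vowel is not what conditions the rule; the final letter is.
"veruk" ends in -k. The stems ending in -k (zukuk → zukukum, gosgesok → gosgesokum, tumok → tumokum) add -um.
The other pattern: stems ending in -h or -s change the last vowel to 'o'.
So veruk → verukum.

verukum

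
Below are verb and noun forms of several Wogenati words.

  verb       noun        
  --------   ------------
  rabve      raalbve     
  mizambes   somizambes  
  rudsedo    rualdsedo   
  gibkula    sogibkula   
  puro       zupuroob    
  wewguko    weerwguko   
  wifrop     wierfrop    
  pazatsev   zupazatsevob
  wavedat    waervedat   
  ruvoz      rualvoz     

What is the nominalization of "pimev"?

zupimevob

puro and rudsedo both end in -o yet inflect differently (zupuroob, rualdsedo), so the final letter is not what conditions the rule; the first letter is.
"pimev" begins with p-. The stems beginning with p- (puro → zupuroob, pazatsev → zupazatsevob) add zu- … -ob around the stem.
The other patterns: stems beginning with r- insert -al- after the first vowel; stems beginning with w- insert -er- after the first vowel; stems beginning with g- or m- add the prefix so-.
So pimev → zupimevob.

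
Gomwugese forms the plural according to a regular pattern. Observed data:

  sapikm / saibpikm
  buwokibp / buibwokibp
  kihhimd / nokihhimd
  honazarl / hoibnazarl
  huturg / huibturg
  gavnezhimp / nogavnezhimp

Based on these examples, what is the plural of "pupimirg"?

"pupimirg" has second-to-last letter 'r'. The stems whose second-to-last letter is 'r' (honazarl → hoibnazarl, huturg → huibturg) insert -ib- after the first vowel.
So pupimirg → puibpimirg.

puibpimirg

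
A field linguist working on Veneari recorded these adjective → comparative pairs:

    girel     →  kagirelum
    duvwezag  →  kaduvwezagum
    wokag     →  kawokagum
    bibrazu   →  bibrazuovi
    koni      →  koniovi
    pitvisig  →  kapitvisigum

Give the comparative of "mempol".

koni and pitvisig both have last vowel 'i' yet inflect differently (koniovi, kapitvisigum), so the last vowel is not what conditions the rule; whether the stem ends in a vowel or a consonant is.
"mempol" ends in a consonant. The stems ending in a consonant (wokag → kawokagum, pitvisig → kapitvisigum, girel → kagirelum) add ka- … -um around the stem.
So mempol → kamempolum.

kamempolum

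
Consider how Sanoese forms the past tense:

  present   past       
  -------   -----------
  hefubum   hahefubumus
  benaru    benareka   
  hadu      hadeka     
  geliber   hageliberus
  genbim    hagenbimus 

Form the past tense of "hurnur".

hahurnurus

"hurnur" ends in a consonant. The stems ending in a consonant (geliber → hageliberus, genbim → hagenbimus, hefubum → hahefubumus) add ha- … -us around the stem.
The other pattern: stems ending in a vowel drop the final letter and add -eka.
So hurnur → hahurnurus.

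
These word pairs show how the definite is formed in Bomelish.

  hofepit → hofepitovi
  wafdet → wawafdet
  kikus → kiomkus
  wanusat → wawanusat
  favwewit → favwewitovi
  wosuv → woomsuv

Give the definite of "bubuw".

hofepit and wanusat both end in -t yet inflect differently (hofepitovi, wawanusat), so the final letter is not what conditions the rule; the last vowel is.
"bubuw" has last vowel 'u'. The stems whose last vowel is 'u' (kikus → kiomkus, wosuv → woomsuv) insert -om- after the first vowel.
The other patterns: stems whose last vowel is 'i' add -ovi; stems whose last vowel is 'a' or 'e' repeat the first consonant+vowel as a prefix.
So bubuw → buombuw.

buombuw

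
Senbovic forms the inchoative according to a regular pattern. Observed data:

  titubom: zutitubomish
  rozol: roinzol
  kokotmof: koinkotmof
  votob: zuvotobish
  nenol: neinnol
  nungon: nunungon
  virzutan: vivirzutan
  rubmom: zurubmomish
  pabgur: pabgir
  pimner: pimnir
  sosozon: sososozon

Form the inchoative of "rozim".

"rozim" ends in -m. The stems ending in -m (titubom → zutitubomish, rubmom → zurubmomish) add zu- … -ish around the stem.
The other patterns: stems ending in -n repeat the first consonant+vowel as a prefix; stems ending in -r change the last vowel to 'i'; stems ending in -f or -l insert -in- after the first vowel.
So rozim → zurozimish.

zurozimish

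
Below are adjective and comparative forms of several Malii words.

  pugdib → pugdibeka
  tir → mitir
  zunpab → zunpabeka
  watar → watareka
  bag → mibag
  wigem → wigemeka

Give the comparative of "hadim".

tir and watar both end in -r yet inflect differently (mitir, watareka), so the final letter is not what conditions the rule; the number of vowels is.
"hadim" has 2 vowels. The stems with 2 vowels (watar → watareka, wigem → wigemeka, pugdib → pugdibeka) add -eka.
The other pattern: stems with 1 vowel add the prefix mi-.
So hadim → hadimeka.

hadimeka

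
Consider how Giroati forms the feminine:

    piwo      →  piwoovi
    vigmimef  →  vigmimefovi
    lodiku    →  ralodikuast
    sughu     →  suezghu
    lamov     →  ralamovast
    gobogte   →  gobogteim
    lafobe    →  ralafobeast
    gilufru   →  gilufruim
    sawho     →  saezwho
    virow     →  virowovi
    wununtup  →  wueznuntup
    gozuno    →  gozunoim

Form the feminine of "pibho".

pibhoovi

sughu and lodiku both end in -u yet inflect differently (suezghu, ralodikuast), so the final letter is not what conditions the rule; the first letter is.
"pibho" begins with p-. The one such stem in the data (piwo → piwoovi) adds -ovi, so the same rule applies.
So pibho → pibhoovi.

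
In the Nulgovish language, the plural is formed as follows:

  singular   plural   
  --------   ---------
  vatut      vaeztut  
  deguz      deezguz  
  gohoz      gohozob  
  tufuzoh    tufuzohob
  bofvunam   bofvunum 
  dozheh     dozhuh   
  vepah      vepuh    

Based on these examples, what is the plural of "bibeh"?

"bibeh" has last vowel 'e'. The one such stem in the data (dozheh → dozhuh) changes the last vowel to 'u' (as do bofvunam, vepah), so the same rule applies.
So bibeh → bibuh.

bibuh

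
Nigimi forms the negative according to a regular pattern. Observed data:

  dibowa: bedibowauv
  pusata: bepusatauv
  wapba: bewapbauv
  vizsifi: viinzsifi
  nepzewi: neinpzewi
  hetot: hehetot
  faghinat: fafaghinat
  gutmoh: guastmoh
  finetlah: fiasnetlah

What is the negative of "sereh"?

dibowa and faghinat both have last vowel 'a' yet inflect differently (bedibowauv, fafaghinat), so the last vowel is not what conditions the rule; the final letter is.
"sereh" ends in -h. The stems ending in -h (gutmoh → guastmoh, finetlah → fiasnetlah) insert -as- after the first vowel.
The other patterns: stems ending in -a add be- … -uv around the stem; stems ending in -i insert -in- after the first vowel; stems ending in -t repeat the first consonant+vowel as a prefix.
So sereh → seasreh.

seasreh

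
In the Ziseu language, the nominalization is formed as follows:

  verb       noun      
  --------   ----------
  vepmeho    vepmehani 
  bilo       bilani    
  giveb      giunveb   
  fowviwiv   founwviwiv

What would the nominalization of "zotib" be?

bilo and giveb both have 2 vowels yet inflect differently (bilani, giunveb), so the number of vowels is not what conditions the rule; whether the stem ends in a vowel or a consonant is.
"zotib" ends in a consonant. The stems ending in a consonant (giveb → giunveb, fowviwiv → founwviwiv) insert -un- after the first vowel.
The other pattern: stems ending in a vowel drop the final letter and add -ani.
So zotib → zountib.

zountib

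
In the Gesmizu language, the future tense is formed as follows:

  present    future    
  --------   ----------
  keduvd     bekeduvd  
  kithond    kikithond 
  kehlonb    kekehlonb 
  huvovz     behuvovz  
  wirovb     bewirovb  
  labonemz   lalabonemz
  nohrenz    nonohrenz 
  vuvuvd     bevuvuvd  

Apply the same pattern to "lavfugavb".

vuvuvd and kithond both end in -d yet inflect differently (bevuvuvd, kikithond), so the final letter is not what conditions the rule; the second-to-last letter is.
"lavfugavb" has second-to-last letter 'v'. The stems whose second-to-last letter is 'v' (vuvuvd → bevuvuvd, keduvd → bekeduvd, wirovb → bewirovb) add the prefix be-.
The other pattern: stems whose second-to-last letter is 'm' or 'n' repeat the first consonant+vowel as a prefix.
So lavfugavb → belavfugavb.

belavfugavb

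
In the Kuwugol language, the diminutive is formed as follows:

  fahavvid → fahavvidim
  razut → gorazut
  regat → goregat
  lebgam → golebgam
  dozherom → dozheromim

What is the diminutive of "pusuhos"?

dozherom and lebgam both end in -m yet inflect differently (dozheromim, golebgam), so the final letter is not what conditions the rule; the number of vowels is.
"pusuhos" has 3 vowels. The stems with 3 vowels (fahavvid → fahavvidim, dozherom → dozheromim) add -im.
The other pattern: stems with 2 vowels add the prefix go-.
So pusuhos → pusuhosim.

pusuhosim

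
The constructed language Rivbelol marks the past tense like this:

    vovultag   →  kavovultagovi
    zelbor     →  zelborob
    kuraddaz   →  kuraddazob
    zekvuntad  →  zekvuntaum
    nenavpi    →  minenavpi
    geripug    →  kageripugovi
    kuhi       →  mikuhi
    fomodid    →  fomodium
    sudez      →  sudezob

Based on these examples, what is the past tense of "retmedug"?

fomodid and nenavpi both have last vowel 'i' yet inflect differently (fomodium, minenavpi), so the last vowel is not what conditions the rule; the final letter is.
"retmedug" ends in -g. The stems ending in -g (geripug → kageripugovi, vovultag → kavovultagovi) add ka- … -ovi around the stem.
The other patterns: stems ending in -d drop the final letter and add -um; stems ending in -i add the prefix mi-; stems ending in -r or -z add -ob.
So retmedug → karetmedugovi.

karetmedugovi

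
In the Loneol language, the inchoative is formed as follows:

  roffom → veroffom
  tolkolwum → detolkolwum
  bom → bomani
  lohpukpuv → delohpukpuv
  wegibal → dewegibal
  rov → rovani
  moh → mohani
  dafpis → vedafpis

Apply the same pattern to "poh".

bom and roffom both end in -m yet inflect differently (bomani, veroffom), so the final letter is not what conditions the rule; the number of vowels is.
"poh" has 1 vowel. The stems with 1 vowel (bom → bomani, rov → rovani, moh → mohani) add -ani.
So poh → pohani.

pohani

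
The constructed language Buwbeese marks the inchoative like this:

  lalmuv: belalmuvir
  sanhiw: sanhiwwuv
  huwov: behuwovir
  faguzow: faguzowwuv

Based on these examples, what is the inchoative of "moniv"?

bemonivir

faguzow and huwov both have last vowel 'o' yet inflect differently (faguzowwuv, behuwovir), so the last vowel is not what conditions the rule; the final letter is.
"moniv" ends in -v. The stems ending in -v (huwov → behuwovir, lalmuv → belalmuvir) add be- … -ir around the stem.
So moniv → bemonivir.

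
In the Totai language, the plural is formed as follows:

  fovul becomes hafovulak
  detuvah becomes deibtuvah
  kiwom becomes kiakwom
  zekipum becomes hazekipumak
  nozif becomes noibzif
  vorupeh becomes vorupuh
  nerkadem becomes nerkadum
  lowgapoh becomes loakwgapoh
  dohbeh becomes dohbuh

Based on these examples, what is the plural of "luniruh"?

dohbeh and lowgapoh both end in -h yet inflect differently (dohbuh, loakwgapoh), so the final letter is not what conditions the rule; the last vowel is.
"luniruh" has last vowel 'u'. The stems whose last vowel is 'u' (fovul → hafovulak, zekipum → hazekipumak) add ha- … -ak around the stem.
So luniruh → haluniruhak.

haluniruhak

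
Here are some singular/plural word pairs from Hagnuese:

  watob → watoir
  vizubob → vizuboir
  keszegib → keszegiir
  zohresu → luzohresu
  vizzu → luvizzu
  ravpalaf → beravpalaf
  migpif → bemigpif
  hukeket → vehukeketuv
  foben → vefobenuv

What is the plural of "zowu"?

luzowu

keszegib and migpif both have last vowel 'i' yet inflect differently (keszegiir, bemigpif), so the last vowel is not what conditions the rule; the final letter is.
"zowu" ends in -u. The stems ending in -u (zohresu → luzohresu, vizzu → luvizzu) add the prefix lu-.
The other patterns: stems ending in -b drop the final letter and add -ir; stems ending in -f add the prefix be-; stems ending in -n or -t add ve- … -uv around the stem.
So zowu → luzowu.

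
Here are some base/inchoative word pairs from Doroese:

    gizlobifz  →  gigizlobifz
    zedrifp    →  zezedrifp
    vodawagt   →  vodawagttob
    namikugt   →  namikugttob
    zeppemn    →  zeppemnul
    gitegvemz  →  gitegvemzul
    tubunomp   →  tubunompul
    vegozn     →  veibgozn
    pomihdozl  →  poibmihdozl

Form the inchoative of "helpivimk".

helpivimkul

gizlobifz and gitegvemz both end in -z yet inflect differently (gigizlobifz, gitegvemzul), so the final letter is not what conditions the rule; the second-to-last letter is.
"helpivimk" has second-to-last letter 'm'. The stems whose second-to-last letter is 'm' (zeppemn → zeppemnul, gitegvemz → gitegvemzul, tubunomp → tubunompul) add -ul.
So helpivimk → helpivimkul.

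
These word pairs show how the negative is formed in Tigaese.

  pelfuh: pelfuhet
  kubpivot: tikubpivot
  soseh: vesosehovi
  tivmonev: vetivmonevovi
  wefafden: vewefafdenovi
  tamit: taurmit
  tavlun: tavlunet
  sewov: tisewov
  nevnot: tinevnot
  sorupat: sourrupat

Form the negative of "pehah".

peurhah

tavlun and wefafden both end in -n yet inflect differently (tavlunet, vewefafdenovi), so the final letter is not what conditions the rule; the last vowel is.
"pehah" has last vowel 'a'. The one such stem in the data (sorupat → sourrupat) inserts -ur- after the first vowel (as does tamit), so the same rule applies.
The other patterns: stems whose last vowel is 'u' add -et; stems whose last vowel is 'e' add ve- … -ovi around the stem; stems whose last vowel is 'o' add the prefix ti-.
So pehah → peurhah.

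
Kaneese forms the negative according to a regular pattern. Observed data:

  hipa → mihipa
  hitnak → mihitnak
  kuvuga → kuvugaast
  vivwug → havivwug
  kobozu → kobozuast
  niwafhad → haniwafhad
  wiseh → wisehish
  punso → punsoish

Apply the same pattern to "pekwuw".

pekwuwish

kuvuga and hipa both end in -a yet inflect differently (kuvugaast, mihipa), so the final letter is not what conditions the rule; the first letter is.
"pekwuw" begins with p-. The one such stem in the data (punso → punsoish) adds -ish, so the same rule applies.
So pekwuw → pekwuwish.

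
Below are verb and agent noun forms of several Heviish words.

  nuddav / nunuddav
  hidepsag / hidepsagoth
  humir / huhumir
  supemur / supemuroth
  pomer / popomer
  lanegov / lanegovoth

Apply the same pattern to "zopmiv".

zozopmiv

supemur and humir both end in -r yet inflect differently (supemuroth, huhumir), so the final letter is not what conditions the rule; the number of vowels is.
"zopmiv" has 2 vowels. The stems with 2 vowels (humir → huhumir, pomer → popomer, nuddav → nunuddav) repeat the first consonant+vowel as a prefix.
So zopmiv → zozopmiv.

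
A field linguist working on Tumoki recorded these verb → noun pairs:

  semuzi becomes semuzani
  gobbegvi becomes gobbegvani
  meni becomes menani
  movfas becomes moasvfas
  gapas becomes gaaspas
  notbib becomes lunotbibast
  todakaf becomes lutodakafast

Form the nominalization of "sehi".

sehani

semuzi and notbib both have last vowel 'i' yet inflect differently (semuzani, lunotbibast), so the last vowel is not what conditions the rule; the final letter is.
"sehi" ends in -i. The stems ending in -i (semuzi → semuzani, gobbegvi → gobbegvani, meni → menani) drop the final letter and add -ani.
The other patterns: stems ending in -s insert -as- after the first vowel; stems ending in -b or -f add lu- … -ast around the stem.
So sehi → sehani.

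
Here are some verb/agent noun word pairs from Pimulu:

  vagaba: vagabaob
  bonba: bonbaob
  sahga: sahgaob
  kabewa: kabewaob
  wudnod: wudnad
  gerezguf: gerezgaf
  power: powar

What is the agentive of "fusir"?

bonba and wudnod both have 2 vowels yet inflect differently (bonbaob, wudnad), so the number of vowels is not what conditions the rule; the final letter is.
"fusir" ends in -r. The one such stem in the data (power → powar) changes the last vowel to 'a' (as do wudnod, gerezguf), so the same rule applies.
The other pattern: stems ending in -a add -ob.
So fusir → fusar.

fusar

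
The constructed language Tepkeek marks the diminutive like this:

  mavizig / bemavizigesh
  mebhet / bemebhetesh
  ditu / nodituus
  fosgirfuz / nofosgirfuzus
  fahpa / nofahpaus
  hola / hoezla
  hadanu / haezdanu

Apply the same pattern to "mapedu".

"mapedu" begins with m-. The stems beginning with m- (mavizig → bemavizigesh, mebhet → bemebhetesh) add be- … -esh around the stem.
The other patterns: stems beginning with d- or f- add no- … -us around the stem; stems beginning with h- insert -ez- after the first vowel.
So mapedu → bemapeduesh.

bemapeduesh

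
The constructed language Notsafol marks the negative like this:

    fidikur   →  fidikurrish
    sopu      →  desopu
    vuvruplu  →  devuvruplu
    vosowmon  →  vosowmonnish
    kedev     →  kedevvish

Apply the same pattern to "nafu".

vuvruplu and fidikur both have last vowel 'u' yet inflect differently (devuvruplu, fidikurrish), so the last vowel is not what conditions the rule; whether the stem ends in a vowel or a consonant is.
"nafu" ends in a vowel. The stems ending in a vowel (vuvruplu → devuvruplu, sopu → desopu) add the prefix de-.
The other pattern: stems ending in a consonant double the final consonant and add -ish.
So nafu → denafu.

denafu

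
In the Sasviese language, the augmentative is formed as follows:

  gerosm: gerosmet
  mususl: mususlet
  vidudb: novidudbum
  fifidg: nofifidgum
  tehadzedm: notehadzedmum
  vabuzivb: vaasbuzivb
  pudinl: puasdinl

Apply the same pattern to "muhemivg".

muashemivg

gerosm and tehadzedm both end in -m yet inflect differently (gerosmet, notehadzedmum), so the final letter is not what conditions the rule; the second-to-last letter is.
"muhemivg" has second-to-last letter 'v'. The one such stem in the data (vabuzivb → vaasbuzivb) inserts -as- after the first vowel (as does pudinl), so the same rule applies.
So muhemivg → muashemivg.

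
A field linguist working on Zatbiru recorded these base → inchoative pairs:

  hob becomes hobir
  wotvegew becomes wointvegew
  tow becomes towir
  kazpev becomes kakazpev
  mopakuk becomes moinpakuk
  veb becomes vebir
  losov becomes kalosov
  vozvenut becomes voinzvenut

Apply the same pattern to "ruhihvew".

tow and wotvegew both end in -w yet inflect differently (towir, wointvegew), so the final letter is not what conditions the rule; the number of vowels is.
"ruhihvew" has 3 vowels. The stems with 3 vowels (vozvenut → voinzvenut, mopakuk → moinpakuk, wotvegew → wointvegew) insert -in- after the first vowel.
So ruhihvew → ruinhihvew.

ruinhihvew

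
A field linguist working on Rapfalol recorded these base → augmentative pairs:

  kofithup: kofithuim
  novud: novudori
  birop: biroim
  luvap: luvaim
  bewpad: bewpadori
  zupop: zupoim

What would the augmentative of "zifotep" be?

"zifotep" ends in -p. The stems ending in -p (zupop → zupoim, kofithup → kofithuim, birop → biroim) drop the final letter and add -im.
So zifotep → zifoteim.

zifoteim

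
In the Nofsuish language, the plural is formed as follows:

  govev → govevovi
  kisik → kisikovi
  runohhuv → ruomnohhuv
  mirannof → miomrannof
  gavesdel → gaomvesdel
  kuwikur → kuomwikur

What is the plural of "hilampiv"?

govev and runohhuv both end in -v yet inflect differently (govevovi, ruomnohhuv), so the final letter is not what conditions the rule; the number of vowels is.
"hilampiv" has 3 vowels. The stems with 3 vowels (runohhuv → ruomnohhuv, mirannof → miomrannof, gavesdel → gaomvesdel) insert -om- after the first vowel.
So hilampiv → hiomlampiv.

hiomlampiv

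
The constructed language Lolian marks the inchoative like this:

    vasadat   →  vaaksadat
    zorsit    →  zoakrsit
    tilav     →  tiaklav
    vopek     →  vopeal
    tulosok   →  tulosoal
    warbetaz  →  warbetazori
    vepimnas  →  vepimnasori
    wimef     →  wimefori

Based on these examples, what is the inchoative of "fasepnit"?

"fasepnit" ends in -t. The stems ending in -t (vasadat → vaaksadat, zorsit → zoakrsit) insert -ak- after the first vowel.
So fasepnit → faaksepnit.

faaksepnit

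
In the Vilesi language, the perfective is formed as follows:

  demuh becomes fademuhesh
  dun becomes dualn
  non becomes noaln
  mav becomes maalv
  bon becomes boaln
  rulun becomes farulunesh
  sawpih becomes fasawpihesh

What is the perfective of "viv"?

rulun and non both end in -n yet inflect differently (farulunesh, noaln), so the final letter is not what conditions the rule; the number of vowels is.
"viv" has 1 vowel. The stems with 1 vowel (non → noaln, bon → boaln, dun → dualn) insert -al- after the first vowel.
So viv → vialv.

vialv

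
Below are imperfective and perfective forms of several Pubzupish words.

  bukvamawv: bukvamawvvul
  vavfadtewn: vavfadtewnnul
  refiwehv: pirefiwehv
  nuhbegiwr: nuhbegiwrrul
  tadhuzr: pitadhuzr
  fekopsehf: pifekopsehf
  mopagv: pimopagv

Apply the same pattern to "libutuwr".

bukvamawv and mopagv both end in -v yet inflect differently (bukvamawvvul, pimopagv), so the final letter is not what conditions the rule; the second-to-last letter is.
"libutuwr" has second-to-last letter 'w'. The stems whose second-to-last letter is 'w' (nuhbegiwr → nuhbegiwrrul, bukvamawv → bukvamawvvul, vavfadtewn → vavfadtewnnul) double the final consonant and add -ul.
So libutuwr → libutuwrrul.

libutuwrrul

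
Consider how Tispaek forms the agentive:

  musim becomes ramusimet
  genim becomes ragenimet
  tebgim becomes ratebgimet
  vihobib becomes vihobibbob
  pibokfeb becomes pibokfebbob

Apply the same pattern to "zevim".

razevimet

musim and vihobib both have last vowel 'i' yet inflect differently (ramusimet, vihobibbob), so the last vowel is not what conditions the rule; the final letter is.
"zevim" ends in -m. The stems ending in -m (musim → ramusimet, genim → ragenimet, tebgim → ratebgimet) add ra- … -et around the stem.
The other pattern: stems ending in -b double the final consonant and add -ob.
So zevim → razevimet.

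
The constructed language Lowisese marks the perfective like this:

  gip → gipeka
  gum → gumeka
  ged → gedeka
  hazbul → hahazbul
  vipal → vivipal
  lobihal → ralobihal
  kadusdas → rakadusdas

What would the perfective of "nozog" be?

nonozog

hazbul and lobihal both end in -l yet inflect differently (hahazbul, ralobihal), so the final letter is not what conditions the rule; the number of vowels is.
"nozog" has 2 vowels. The stems with 2 vowels (hazbul → hahazbul, vipal → vivipal) repeat the first consonant+vowel as a prefix.
The other patterns: stems with 1 vowel add -eka; stems with 3 vowels add the prefix ra-.
So nozog → nonozog.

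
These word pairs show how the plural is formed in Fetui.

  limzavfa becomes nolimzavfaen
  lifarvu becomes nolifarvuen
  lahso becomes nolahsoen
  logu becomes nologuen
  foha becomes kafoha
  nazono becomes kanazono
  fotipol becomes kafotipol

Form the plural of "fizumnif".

kafizumnif

"fizumnif" begins with f-. The stems beginning with f- (foha → kafoha, fotipol → kafotipol) add the prefix ka-.
So fizumnif → kafizumnif.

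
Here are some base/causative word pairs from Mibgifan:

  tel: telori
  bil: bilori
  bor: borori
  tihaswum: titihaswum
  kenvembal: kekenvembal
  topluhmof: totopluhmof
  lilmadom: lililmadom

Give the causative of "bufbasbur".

tel and kenvembal both end in -l yet inflect differently (telori, kekenvembal), so the final letter is not what conditions the rule; the number of vowels is.
"bufbasbur" has 3 vowels. The stems with 3 vowels (tihaswum → titihaswum, kenvembal → kekenvembal, topluhmof → totopluhmof) repeat the first consonant+vowel as a prefix.
So bufbasbur → bubufbasbur.

bubufbasbur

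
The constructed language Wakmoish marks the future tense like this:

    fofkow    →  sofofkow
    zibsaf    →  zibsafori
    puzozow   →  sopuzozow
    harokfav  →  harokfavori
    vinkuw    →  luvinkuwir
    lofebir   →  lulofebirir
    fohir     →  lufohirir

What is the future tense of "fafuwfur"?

"fafuwfur" has last vowel 'u'. The one such stem in the data (vinkuw → luvinkuwir) adds lu- … -ir around the stem, so the same rule applies.
So fafuwfur → lufafuwfurir.

lufafuwfurir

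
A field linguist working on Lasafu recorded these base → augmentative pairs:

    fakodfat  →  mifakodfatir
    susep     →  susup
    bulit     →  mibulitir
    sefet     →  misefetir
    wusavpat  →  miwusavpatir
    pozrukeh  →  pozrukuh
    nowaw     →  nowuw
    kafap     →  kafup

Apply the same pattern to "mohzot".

sefet and susep both have last vowel 'e' yet inflect differently (misefetir, susup), so the last vowel is not what conditions the rule; the final letter is.
"mohzot" ends in -t. The stems ending in -t (wusavpat → miwusavpatir, bulit → mibulitir, fakodfat → mifakodfatir) add mi- … -ir around the stem.
The other pattern: stems ending in -h, -p or -w change the last vowel to 'u'.
So mohzot → mimohzotir.

mimohzotir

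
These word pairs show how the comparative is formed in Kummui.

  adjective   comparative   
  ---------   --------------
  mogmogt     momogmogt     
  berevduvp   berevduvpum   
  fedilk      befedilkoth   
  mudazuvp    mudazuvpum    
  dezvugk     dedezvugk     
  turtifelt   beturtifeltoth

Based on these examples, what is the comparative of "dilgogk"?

didilgogk

mogmogt and turtifelt both end in -t yet inflect differently (momogmogt, beturtifeltoth), so the final letter is not what conditions the rule; the second-to-last letter is.
"dilgogk" has second-to-last letter 'g'. The stems whose second-to-last letter is 'g' (dezvugk → dedezvugk, mogmogt → momogmogt) repeat the first consonant+vowel as a prefix.
The other patterns: stems whose second-to-last letter is 'v' add -um; stems whose second-to-last letter is 'l' add be- … -oth around the stem.
So dilgogk → didilgogk.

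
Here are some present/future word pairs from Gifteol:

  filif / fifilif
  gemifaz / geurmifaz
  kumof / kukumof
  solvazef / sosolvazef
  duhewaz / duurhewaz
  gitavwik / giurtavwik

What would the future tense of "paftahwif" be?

filif and gitavwik both have last vowel 'i' yet inflect differently (fifilif, giurtavwik), so the last vowel is not what conditions the rule; the final letter is.
"paftahwif" ends in -f. The stems ending in -f (filif → fifilif, kumof → kukumof, solvazef → sosolvazef) repeat the first consonant+vowel as a prefix.
So paftahwif → papaftahwif.

papaftahwif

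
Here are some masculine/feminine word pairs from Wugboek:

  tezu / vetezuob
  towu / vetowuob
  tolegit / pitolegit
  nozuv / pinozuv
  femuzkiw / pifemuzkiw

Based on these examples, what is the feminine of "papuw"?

pipapuw

nozuv and tezu both have last vowel 'u' yet inflect differently (pinozuv, vetezuob), so the last vowel is not what conditions the rule; whether the stem ends in a vowel or a consonant is.
"papuw" ends in a consonant. The stems ending in a consonant (tolegit → pitolegit, femuzkiw → pifemuzkiw, nozuv → pinozuv) add the prefix pi-.
So papuw → pipapuw.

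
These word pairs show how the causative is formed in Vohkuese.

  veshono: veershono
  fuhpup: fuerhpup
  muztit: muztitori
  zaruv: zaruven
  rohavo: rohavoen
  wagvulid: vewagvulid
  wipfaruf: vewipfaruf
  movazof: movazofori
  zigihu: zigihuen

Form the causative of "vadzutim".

vaerdzutim

movazof and wipfaruf both end in -f yet inflect differently (movazofori, vewipfaruf), so the final letter is not what conditions the rule; the first letter is.
"vadzutim" begins with v-. The one such stem in the data (veshono → veershono) inserts -er- after the first vowel (as does fuhpup), so the same rule applies.
So vadzutim → vaerdzutim.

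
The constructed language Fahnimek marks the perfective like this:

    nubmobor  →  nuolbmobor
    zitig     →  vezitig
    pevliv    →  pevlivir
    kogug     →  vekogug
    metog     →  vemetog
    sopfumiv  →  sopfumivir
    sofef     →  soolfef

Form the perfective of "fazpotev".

fazpotevir

pevliv and zitig both have last vowel 'i' yet inflect differently (pevlivir, vezitig), so the last vowel is not what conditions the rule; the final letter is.
"fazpotev" ends in -v. The stems ending in -v (pevliv → pevlivir, sopfumiv → sopfumivir) add -ir.
The other patterns: stems ending in -g add the prefix ve-; stems ending in -f or -r insert -ol- after the first vowel.
So fazpotev → fazpotevir.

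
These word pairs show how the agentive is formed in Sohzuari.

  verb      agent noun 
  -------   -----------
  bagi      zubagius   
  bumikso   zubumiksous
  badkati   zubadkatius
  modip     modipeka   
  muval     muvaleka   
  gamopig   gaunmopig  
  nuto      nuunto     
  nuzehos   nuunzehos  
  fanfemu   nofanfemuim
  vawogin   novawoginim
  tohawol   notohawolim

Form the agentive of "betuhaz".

zubetuhazus

bumikso and nuto both end in -o yet inflect differently (zubumiksous, nuunto), so the final letter is not what conditions the rule; the first letter is.
"betuhaz" begins with b-. The stems beginning with b- (bagi → zubagius, bumikso → zubumiksous, badkati → zubadkatius) add zu- … -us around the stem.
The other patterns: stems beginning with m- add -eka; stems beginning with g- or n- insert -un- after the first vowel; stems beginning with f-, t- or v- add no- … -im around the stem.
So betuhaz → zubetuhazus.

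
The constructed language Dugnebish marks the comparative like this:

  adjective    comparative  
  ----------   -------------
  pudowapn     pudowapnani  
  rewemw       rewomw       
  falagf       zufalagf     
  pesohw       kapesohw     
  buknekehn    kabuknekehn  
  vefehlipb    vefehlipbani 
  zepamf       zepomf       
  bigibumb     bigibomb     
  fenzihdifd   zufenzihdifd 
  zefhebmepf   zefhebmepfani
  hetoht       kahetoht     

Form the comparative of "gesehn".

zepamf and zefhebmepf both end in -f yet inflect differently (zepomf, zefhebmepfani), so the final letter is not what conditions the rule; the second-to-last letter is.
"gesehn" has second-to-last letter 'h'. The stems whose second-to-last letter is 'h' (buknekehn → kabuknekehn, hetoht → kahetoht, pesohw → kapesohw) add the prefix ka-.
The other patterns: stems whose second-to-last letter is 'm' change the last vowel to 'o'; stems whose second-to-last letter is 'p' add -ani; stems whose second-to-last letter is 'f' or 'g' add the prefix zu-.
So gesehn → kagesehn.

kagesehn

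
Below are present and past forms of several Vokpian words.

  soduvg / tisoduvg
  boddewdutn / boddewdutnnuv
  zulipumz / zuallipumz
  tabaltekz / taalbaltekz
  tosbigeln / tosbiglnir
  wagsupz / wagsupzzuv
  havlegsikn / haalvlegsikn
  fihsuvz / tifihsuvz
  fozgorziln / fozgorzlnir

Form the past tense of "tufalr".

"tufalr" has second-to-last letter 'l'. The stems whose second-to-last letter is 'l' (fozgorziln → fozgorzlnir, tosbigeln → tosbiglnir) delete the last vowel and add -ir.
The other patterns: stems whose second-to-last letter is 'v' add the prefix ti-; stems whose second-to-last letter is 'p' or 't' double the final consonant and add -uv; stems whose second-to-last letter is 'k' or 'm' insert -al- after the first vowel.
So tufalr → tuflrir.

tuflrir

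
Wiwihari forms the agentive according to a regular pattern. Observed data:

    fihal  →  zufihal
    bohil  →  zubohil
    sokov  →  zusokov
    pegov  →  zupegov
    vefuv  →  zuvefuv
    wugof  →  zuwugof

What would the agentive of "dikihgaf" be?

Every pair shown (fihal → zufihal, bohil → zubohil, sokov → zusokov, …) follows the same rule: add the prefix zu-.
So dikihgaf → zudikihgaf.

zudikihgaf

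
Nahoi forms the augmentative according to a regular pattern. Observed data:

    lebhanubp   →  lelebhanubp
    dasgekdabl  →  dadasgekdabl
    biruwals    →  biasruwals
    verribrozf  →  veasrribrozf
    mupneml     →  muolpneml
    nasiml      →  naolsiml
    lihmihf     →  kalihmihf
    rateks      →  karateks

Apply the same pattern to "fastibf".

fafastibf

dasgekdabl and mupneml both end in -l yet inflect differently (dadasgekdabl, muolpneml), so the final letter is not what conditions the rule; the second-to-last letter is.
"fastibf" has second-to-last letter 'b'. The stems whose second-to-last letter is 'b' (lebhanubp → lelebhanubp, dasgekdabl → dadasgekdabl) repeat the first consonant+vowel as a prefix.
The other patterns: stems whose second-to-last letter is 'l' or 'z' insert -as- after the first vowel; stems whose second-to-last letter is 'm' insert -ol- after the first vowel; stems whose second-to-last letter is 'h' or 'k' add the prefix ka-.
So fastibf → fafastibf.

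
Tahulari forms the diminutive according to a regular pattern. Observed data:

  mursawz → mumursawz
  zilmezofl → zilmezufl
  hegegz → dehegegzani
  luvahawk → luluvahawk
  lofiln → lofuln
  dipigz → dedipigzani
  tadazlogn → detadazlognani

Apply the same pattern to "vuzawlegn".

mursawz and hegegz both end in -z yet inflect differently (mumursawz, dehegegzani), so the final letter is not what conditions the rule; the second-to-last letter is.
"vuzawlegn" has second-to-last letter 'g'. The stems whose second-to-last letter is 'g' (tadazlogn → detadazlognani, hegegz → dehegegzani, dipigz → dedipigzani) add de- … -ani around the stem.
The other patterns: stems whose second-to-last letter is 'w' repeat the first consonant+vowel as a prefix; stems whose second-to-last letter is 'f' or 'l' change the last vowel to 'u'.
So vuzawlegn → devuzawlegnani.

devuzawlegnani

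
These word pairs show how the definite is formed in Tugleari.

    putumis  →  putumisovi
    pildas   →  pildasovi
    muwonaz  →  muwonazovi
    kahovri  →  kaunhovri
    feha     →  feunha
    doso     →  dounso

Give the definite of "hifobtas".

hifobtasovi

putumis and kahovri both have last vowel 'i' yet inflect differently (putumisovi, kaunhovri), so the last vowel is not what conditions the rule; whether the stem ends in a vowel or a consonant is.
"hifobtas" ends in a consonant. The stems ending in a consonant (putumis → putumisovi, pildas → pildasovi, muwonaz → muwonazovi) add -ovi.
So hifobtas → hifobtasovi.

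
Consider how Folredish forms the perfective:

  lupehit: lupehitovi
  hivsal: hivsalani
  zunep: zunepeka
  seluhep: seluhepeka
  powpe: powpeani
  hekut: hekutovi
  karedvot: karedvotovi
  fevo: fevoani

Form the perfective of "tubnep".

tubnepeka

"tubnep" ends in -p. The stems ending in -p (zunep → zunepeka, seluhep → seluhepeka) add -eka.
The other patterns: stems ending in -t add -ovi; stems ending in -e, -l or -o add -ani.
So tubnep → tubnepeka.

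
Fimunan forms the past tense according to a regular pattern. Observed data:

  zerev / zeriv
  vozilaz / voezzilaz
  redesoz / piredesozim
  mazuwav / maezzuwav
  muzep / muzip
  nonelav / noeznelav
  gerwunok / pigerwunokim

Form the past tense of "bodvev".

bodviv

redesoz and vozilaz both end in -z yet inflect differently (piredesozim, voezzilaz), so the final letter is not what conditions the rule; the last vowel is.
"bodvev" has last vowel 'e'. The stems whose last vowel is 'e' (muzep → muzip, zerev → zeriv) change the last vowel to 'i'.
The other patterns: stems whose last vowel is 'o' add pi- … -im around the stem; stems whose last vowel is 'a' insert -ez- after the first vowel.
So bodvev → bodviv.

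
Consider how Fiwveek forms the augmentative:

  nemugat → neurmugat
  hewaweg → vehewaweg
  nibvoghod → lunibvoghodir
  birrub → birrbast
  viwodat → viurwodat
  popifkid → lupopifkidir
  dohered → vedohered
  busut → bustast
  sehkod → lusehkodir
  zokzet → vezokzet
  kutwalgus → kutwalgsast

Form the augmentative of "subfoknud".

viwodat and zokzet both end in -t yet inflect differently (viurwodat, vezokzet), so the final letter is not what conditions the rule; the last vowel is.
"subfoknud" has last vowel 'u'. The stems whose last vowel is 'u' (busut → bustast, birrub → birrbast, kutwalgus → kutwalgsast) delete the last vowel and add -ast.
So subfoknud → subfokndast.

subfokndast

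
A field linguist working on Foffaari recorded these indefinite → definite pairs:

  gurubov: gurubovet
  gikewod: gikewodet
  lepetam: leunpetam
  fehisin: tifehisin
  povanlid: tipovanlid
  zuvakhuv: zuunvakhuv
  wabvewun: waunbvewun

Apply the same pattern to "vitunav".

viuntunav

povanlid and gikewod both end in -d yet inflect differently (tipovanlid, gikewodet), so the final letter is not what conditions the rule; the last vowel is.
"vitunav" has last vowel 'a'. The one such stem in the data (lepetam → leunpetam) inserts -un- after the first vowel (as do wabvewun, zuvakhuv), so the same rule applies.
The other patterns: stems whose last vowel is 'i' add the prefix ti-; stems whose last vowel is 'o' add -et.
So vitunav → viuntunav.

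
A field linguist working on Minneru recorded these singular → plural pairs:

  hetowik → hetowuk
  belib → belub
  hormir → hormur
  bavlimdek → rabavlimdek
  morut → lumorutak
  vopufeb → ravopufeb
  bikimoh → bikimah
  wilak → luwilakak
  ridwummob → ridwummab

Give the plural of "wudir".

vopufeb and ridwummob both end in -b yet inflect differently (ravopufeb, ridwummab), so the final letter is not what conditions the rule; the last vowel is.
"wudir" has last vowel 'i'. The stems whose last vowel is 'i' (hormir → hormur, belib → belub, hetowik → hetowuk) change the last vowel to 'u'.
The other patterns: stems whose last vowel is 'e' add the prefix ra-; stems whose last vowel is 'o' change the last vowel to 'a'; stems whose last vowel is 'a' or 'u' add lu- … -ak around the stem.
So wudir → wudur.

wudur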